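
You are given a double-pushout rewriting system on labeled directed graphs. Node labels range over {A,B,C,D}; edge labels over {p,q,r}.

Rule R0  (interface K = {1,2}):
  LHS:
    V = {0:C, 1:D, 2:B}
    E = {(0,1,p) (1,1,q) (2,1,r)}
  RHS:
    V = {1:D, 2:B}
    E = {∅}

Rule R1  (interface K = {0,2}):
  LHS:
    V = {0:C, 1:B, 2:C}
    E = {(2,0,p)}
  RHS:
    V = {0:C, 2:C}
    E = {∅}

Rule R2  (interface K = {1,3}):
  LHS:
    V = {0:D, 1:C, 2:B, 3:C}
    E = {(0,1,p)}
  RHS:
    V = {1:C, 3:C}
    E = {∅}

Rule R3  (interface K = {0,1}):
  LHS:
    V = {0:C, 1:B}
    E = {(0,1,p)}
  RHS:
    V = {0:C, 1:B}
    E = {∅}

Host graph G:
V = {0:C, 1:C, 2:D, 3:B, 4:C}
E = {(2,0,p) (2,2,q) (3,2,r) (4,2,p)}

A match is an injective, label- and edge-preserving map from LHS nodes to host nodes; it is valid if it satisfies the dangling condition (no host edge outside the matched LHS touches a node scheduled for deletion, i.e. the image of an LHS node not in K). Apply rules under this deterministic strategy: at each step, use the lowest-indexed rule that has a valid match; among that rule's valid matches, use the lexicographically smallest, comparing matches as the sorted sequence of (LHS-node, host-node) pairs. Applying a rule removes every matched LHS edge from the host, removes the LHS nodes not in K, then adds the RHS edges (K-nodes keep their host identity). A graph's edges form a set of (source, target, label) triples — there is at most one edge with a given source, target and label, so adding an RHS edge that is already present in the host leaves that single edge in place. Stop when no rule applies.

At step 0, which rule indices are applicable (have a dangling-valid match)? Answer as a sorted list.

Answer: [R0]

Derivation:
R0: 1 valid match — {0↦4, 1↦2, 2↦3}
R1: no valid match — LHS pattern not found
R2: no valid match — 2 raw matches, all fail dangling condition
R3: no valid match — LHS pattern not found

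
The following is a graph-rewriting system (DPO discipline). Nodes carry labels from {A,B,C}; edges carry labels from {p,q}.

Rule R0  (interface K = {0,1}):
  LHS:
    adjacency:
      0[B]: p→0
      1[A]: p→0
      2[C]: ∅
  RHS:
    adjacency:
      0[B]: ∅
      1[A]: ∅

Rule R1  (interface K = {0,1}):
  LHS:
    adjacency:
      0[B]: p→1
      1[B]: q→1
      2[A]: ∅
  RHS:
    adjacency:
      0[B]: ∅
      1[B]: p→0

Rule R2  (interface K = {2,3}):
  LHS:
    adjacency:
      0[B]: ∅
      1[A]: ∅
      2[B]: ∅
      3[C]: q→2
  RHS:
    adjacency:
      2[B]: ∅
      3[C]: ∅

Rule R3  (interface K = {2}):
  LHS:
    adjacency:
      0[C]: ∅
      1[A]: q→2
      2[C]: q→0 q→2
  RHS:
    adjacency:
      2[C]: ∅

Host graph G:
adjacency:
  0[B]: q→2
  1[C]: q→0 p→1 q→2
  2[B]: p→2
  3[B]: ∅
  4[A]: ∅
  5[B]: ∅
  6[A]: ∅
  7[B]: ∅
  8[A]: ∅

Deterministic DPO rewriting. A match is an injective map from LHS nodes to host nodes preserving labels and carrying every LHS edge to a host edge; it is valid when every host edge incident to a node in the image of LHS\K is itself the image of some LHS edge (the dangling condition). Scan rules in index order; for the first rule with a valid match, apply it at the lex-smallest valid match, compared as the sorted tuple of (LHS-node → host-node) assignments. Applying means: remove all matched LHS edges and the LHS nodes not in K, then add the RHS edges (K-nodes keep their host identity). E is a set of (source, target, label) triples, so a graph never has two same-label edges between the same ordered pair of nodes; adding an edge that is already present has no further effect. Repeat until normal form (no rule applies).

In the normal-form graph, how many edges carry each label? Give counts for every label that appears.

Answer: p:2 q:1

Derivation:
start.  V:9 E:5  edges: 0-q->2 1-q->0 1-p->1 1-q->2 2-p->2
1. fire R2 via {0↦3, 1↦4, 2↦0, 3↦1}  →  V:7 E:4  edges: 0-q->2 1-p->1 1-q->2 2-p->2
2. fire R2 via {0↦5, 1↦6, 2↦2, 3↦1}  →  V:5 E:3  edges: 0-q->2 1-p->1 2-p->2
normal form: no rule applies after step 2
NF edges: [(0, 2, 'q'), (1, 1, 'p'), (2, 2, 'p')]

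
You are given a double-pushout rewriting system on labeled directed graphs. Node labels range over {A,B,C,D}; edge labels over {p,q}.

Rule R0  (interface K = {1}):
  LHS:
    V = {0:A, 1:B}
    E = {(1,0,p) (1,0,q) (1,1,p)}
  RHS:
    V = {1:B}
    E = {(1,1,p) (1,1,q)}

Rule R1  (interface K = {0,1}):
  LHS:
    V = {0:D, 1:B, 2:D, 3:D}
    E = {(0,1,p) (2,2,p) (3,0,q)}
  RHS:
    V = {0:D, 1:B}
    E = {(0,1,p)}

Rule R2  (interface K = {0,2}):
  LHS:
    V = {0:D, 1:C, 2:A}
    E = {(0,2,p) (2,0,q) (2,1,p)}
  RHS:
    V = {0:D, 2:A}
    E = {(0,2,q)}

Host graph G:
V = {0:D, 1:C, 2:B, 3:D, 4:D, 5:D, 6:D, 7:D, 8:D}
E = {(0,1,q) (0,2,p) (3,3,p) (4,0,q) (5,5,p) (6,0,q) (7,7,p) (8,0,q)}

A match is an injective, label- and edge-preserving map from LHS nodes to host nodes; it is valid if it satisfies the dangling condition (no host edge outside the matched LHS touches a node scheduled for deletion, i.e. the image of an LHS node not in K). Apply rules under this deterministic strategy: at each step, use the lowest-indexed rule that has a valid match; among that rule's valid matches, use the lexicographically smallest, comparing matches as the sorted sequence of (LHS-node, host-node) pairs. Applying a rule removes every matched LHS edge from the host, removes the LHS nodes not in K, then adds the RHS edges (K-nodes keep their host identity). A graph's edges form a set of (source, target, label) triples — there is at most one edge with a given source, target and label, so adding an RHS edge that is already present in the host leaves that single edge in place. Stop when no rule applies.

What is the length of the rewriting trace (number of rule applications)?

Answer: 3

Steps:
start.  V:9 E:8  edges: 0-q->1 0-p->2 3-p->3 4-q->0 5-p->5 6-q->0 7-p->7 8-q->0
1. fire R1 via {0↦0, 1↦2, 2↦3, 3↦4}  →  V:7 E:6  edges: 0-q->1 0-p->2 5-p->5 6-q->0 7-p->7 8-q->0
2. fire R1 via {0↦0, 1↦2, 2↦5, 3↦6}  →  V:5 E:4  edges: 0-q->1 0-p->2 7-p->7 8-q->0
3. fire R1 via {0↦0, 1↦2, 2↦7, 3↦8}  →  V:3 E:2  edges: 0-q->1 0-p->2
final graph: no rule applies after step 3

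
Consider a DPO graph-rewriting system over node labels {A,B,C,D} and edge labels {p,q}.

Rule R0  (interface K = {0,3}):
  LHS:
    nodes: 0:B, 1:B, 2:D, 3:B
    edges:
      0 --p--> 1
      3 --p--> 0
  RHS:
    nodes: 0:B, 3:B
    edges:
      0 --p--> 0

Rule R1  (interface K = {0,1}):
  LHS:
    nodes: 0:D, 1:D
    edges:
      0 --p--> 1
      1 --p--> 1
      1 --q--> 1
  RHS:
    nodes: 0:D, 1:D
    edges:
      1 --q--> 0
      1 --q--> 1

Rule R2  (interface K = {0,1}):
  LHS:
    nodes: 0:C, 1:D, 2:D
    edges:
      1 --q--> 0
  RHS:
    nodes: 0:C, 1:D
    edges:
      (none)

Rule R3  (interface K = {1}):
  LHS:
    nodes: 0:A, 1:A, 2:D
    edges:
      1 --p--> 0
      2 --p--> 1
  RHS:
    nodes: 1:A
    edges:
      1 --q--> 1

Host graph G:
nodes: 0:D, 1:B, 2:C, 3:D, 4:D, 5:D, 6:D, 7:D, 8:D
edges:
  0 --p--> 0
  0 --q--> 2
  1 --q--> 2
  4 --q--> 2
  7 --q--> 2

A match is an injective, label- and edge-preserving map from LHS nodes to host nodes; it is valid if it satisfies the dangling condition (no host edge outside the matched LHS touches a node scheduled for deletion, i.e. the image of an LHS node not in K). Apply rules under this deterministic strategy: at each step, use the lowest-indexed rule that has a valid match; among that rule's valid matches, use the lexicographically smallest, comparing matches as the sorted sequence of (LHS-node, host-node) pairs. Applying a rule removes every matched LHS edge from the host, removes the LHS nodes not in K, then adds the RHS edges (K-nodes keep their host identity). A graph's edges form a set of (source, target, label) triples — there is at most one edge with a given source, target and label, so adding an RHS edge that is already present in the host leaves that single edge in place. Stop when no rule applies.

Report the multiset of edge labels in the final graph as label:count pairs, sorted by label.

Answer: p:1 q:1

Steps:
start.  V:9 E:5  edges: 0-p->0 0-q->2 1-q->2 4-q->2 7-q->2
1. fire R2 via {0↦2, 1↦0, 2↦3}  →  V:8 E:4  edges: 0-p->0 1-q->2 4-q->2 7-q->2
2. fire R2 via {0↦2, 1↦4, 2↦5}  →  V:7 E:3  edges: 0-p->0 1-q->2 7-q->2
3. fire R2 via {0↦2, 1↦7, 2↦4}  →  V:6 E:2  edges: 0-p->0 1-q->2
halt: no rule applies after step 3
NF edges: [(0, 0, 'p'), (1, 2, 'q')]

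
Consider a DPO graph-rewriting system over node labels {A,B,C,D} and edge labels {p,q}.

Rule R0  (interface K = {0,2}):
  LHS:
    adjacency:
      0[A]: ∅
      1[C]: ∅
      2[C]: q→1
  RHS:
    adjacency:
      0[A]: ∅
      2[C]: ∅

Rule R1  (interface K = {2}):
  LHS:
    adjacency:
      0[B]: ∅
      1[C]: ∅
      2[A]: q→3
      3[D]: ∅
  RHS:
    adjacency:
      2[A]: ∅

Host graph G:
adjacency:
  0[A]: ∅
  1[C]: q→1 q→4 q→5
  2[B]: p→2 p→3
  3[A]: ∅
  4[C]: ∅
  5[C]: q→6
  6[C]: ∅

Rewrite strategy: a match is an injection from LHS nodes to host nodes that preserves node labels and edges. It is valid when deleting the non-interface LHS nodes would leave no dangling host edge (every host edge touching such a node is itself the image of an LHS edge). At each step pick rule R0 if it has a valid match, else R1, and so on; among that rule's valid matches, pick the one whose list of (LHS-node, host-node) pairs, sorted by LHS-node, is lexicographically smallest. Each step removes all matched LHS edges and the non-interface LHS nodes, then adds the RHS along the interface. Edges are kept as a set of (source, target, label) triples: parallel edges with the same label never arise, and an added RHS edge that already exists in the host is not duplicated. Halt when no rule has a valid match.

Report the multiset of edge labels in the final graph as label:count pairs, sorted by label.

start.  V:7 E:6  edges: 1-q->1 1-q->4 1-q->5 2-p->2 2-p->3 5-q->6
1. fire R0 via {0↦0, 1↦4, 2↦1}  →  V:6 E:5  edges: 1-q->1 1-q->5 2-p->2 2-p->3 5-q->6
2. fire R0 via {0↦0, 1↦6, 2↦5}  →  V:5 E:4  edges: 1-q->1 1-q->5 2-p->2 2-p->3
3. fire R0 via {0↦0, 1↦5, 2↦1}  →  V:4 E:3  edges: 1-q->1 2-p->2 2-p->3
final graph: no rule applies after step 3
NF edges: [(1, 1, 'q'), (2, 2, 'p'), (2, 3, 'p')]

Answer: p:2 q:1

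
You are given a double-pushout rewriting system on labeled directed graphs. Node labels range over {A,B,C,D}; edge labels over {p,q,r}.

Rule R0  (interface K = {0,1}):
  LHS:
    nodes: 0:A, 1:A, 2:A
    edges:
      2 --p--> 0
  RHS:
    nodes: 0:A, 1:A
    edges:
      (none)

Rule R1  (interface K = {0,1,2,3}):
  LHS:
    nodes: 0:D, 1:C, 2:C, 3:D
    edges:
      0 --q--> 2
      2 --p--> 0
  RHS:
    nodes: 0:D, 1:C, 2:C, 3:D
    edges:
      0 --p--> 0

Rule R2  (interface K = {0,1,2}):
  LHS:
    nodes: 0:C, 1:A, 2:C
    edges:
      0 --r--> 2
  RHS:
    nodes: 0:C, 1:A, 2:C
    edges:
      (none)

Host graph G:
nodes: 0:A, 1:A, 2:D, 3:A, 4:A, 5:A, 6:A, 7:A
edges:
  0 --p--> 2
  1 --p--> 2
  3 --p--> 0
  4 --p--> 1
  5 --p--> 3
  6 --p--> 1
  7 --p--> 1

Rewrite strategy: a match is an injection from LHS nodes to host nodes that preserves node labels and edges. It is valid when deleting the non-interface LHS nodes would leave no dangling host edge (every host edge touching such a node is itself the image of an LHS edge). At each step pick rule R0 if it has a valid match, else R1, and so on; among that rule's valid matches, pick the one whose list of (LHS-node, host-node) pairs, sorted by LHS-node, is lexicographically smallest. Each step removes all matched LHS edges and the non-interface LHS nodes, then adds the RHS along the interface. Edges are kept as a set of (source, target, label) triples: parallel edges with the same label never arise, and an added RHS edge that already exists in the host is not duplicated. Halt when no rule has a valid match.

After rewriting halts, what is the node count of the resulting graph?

[0] host  ⇒  8 nodes, 7 edges  {0-p->2 1-p->2 3-p->0 4-p->1 5-p->3 6-p->1 7-p->1}
[1] R0 @ {0↦1, 1↦0, 2↦4}  ⇒  7 nodes, 6 edges  {0-p->2 1-p->2 3-p->0 5-p->3 6-p->1 7-p->1}
[2] R0 @ {0↦1, 1↦0, 2↦6}  ⇒  6 nodes, 5 edges  {0-p->2 1-p->2 3-p->0 5-p->3 7-p->1}
[3] R0 @ {0↦1, 1↦0, 2↦7}  ⇒  5 nodes, 4 edges  {0-p->2 1-p->2 3-p->0 5-p->3}
[4] R0 @ {0↦3, 1↦0, 2↦5}  ⇒  4 nodes, 3 edges  {0-p->2 1-p->2 3-p->0}
[5] R0 @ {0↦0, 1↦1, 2↦3}  ⇒  3 nodes, 2 edges  {0-p->2 1-p->2}
normal form: no rule applies after step 5
NF nodes: {0:A, 1:A, 2:D}

Answer: 3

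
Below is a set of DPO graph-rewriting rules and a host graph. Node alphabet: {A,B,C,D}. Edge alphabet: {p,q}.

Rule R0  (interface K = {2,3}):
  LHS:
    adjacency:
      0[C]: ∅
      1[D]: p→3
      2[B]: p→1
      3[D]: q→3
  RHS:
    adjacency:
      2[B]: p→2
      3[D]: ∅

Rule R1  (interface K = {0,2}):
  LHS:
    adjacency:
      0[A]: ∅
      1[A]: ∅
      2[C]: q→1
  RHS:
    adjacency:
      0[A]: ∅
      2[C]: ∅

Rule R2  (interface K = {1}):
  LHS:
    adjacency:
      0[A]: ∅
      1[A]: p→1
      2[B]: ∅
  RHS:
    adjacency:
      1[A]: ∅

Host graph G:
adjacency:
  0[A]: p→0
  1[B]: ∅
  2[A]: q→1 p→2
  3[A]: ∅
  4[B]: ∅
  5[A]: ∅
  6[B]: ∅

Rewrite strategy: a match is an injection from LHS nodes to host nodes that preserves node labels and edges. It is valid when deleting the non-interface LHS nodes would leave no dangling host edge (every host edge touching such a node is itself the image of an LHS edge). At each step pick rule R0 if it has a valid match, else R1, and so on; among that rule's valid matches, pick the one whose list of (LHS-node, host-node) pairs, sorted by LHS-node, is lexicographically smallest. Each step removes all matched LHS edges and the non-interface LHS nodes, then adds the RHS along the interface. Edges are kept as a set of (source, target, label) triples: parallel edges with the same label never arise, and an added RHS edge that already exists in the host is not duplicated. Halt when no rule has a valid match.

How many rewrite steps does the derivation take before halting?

start.  V:7 E:3  edges: 0-p->0 2-q->1 2-p->2
1. fire R2 via {0↦3, 1↦0, 2↦4}  →  V:5 E:2  edges: 2-q->1 2-p->2
2. fire R2 via {0↦0, 1↦2, 2↦6}  →  V:3 E:1  edges: 2-q->1
normal form: no rule applies after step 2

Answer: 2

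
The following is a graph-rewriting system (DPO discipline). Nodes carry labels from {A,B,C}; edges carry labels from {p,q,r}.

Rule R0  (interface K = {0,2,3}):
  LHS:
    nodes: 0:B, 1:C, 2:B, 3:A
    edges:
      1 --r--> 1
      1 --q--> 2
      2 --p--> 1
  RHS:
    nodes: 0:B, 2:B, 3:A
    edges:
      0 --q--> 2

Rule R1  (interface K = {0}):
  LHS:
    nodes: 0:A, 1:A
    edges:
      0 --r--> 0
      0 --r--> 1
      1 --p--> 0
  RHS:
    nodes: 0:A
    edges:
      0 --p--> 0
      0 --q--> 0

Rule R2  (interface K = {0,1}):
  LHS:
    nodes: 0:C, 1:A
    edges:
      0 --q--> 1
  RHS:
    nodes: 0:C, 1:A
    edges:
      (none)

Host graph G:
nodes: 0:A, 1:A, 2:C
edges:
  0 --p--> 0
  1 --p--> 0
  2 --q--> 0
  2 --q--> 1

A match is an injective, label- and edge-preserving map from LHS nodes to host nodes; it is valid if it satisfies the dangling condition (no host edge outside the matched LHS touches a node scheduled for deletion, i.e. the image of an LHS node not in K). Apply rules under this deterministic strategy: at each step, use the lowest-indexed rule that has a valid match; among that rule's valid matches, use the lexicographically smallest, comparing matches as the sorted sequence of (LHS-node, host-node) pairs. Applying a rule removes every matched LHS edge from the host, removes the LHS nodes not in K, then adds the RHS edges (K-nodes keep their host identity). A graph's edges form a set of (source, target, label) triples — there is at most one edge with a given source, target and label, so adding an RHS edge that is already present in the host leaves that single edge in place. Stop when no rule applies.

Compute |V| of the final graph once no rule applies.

Answer: 3

Rewrite trace:
start.  V:3 E:4  edges: 0-p->0 1-p->0 2-q->0 2-q->1
1. fire R2 via {0↦2, 1↦0}  →  V:3 E:3  edges: 0-p->0 1-p->0 2-q->1
2. fire R2 via {0↦2, 1↦1}  →  V:3 E:2  edges: 0-p->0 1-p->0
normal form: no rule applies after step 2
NF nodes: {0:A, 1:A, 2:C}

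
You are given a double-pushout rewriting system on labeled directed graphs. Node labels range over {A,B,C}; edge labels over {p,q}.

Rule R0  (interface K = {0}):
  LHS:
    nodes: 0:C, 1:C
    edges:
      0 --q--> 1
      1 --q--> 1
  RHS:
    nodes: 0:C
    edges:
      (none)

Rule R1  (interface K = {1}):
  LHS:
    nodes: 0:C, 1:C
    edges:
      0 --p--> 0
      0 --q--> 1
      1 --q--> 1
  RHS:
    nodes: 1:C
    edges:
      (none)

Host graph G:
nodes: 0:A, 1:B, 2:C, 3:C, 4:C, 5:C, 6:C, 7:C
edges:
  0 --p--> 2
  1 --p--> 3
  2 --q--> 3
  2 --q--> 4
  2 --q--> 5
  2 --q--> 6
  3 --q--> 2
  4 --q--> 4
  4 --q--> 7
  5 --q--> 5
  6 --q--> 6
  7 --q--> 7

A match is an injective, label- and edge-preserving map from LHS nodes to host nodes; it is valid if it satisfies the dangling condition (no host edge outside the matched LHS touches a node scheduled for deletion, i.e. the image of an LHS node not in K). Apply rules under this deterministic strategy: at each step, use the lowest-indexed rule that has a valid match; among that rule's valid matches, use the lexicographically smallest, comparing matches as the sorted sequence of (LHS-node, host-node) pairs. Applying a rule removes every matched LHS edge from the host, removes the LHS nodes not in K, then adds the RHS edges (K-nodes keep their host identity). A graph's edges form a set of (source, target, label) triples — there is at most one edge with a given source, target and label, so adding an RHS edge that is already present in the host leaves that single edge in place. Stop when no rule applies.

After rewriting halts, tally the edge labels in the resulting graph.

[0] host  ⇒  8 nodes, 12 edges  {0-p->2 1-p->3 2-q->3 2-q->4 2-q->5 2-q->6 3-q->2 4-q->4 4-q->7 5-q->5 6-q->6 7-q->7}
[1] R0 @ {0↦2, 1↦5}  ⇒  7 nodes, 10 edges  {0-p->2 1-p->3 2-q->3 2-q->4 2-q->6 3-q->2 4-q->4 4-q->7 6-q->6 7-q->7}
[2] R0 @ {0↦2, 1↦6}  ⇒  6 nodes, 8 edges  {0-p->2 1-p->3 2-q->3 2-q->4 3-q->2 4-q->4 4-q->7 7-q->7}
[3] R0 @ {0↦4, 1↦7}  ⇒  5 nodes, 6 edges  {0-p->2 1-p->3 2-q->3 2-q->4 3-q->2 4-q->4}
[4] R0 @ {0↦2, 1↦4}  ⇒  4 nodes, 4 edges  {0-p->2 1-p->3 2-q->3 3-q->2}
final graph: no rule applies after step 4
NF edges: [(0, 2, 'p'), (1, 3, 'p'), (2, 3, 'q'), (3, 2, 'q')]

Answer: p:2 q:2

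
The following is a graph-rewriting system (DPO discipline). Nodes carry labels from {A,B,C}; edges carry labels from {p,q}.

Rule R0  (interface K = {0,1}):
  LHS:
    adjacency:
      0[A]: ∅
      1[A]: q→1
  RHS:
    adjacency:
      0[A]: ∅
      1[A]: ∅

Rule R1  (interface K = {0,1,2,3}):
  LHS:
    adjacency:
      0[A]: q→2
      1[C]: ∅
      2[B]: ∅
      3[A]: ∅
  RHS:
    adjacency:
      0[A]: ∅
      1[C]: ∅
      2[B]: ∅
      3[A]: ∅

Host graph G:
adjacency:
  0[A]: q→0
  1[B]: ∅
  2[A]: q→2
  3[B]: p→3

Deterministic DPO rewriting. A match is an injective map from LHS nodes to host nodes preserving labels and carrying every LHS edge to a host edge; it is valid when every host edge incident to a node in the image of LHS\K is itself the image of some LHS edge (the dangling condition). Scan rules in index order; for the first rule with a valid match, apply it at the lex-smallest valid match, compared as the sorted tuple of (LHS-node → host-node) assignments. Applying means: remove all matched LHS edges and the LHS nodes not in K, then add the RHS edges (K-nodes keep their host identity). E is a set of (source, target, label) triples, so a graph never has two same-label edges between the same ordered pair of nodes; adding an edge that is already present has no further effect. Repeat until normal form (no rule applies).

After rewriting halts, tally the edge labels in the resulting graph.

[0] host  ⇒  4 nodes, 3 edges  {0-q->0 2-q->2 3-p->3}
[1] R0 @ {0↦0, 1↦2}  ⇒  4 nodes, 2 edges  {0-q->0 3-p->3}
[2] R0 @ {0↦2, 1↦0}  ⇒  4 nodes, 1 edges  {3-p->3}
final graph: no rule applies after step 2
NF edges: [(3, 3, 'p')]

Answer: p:1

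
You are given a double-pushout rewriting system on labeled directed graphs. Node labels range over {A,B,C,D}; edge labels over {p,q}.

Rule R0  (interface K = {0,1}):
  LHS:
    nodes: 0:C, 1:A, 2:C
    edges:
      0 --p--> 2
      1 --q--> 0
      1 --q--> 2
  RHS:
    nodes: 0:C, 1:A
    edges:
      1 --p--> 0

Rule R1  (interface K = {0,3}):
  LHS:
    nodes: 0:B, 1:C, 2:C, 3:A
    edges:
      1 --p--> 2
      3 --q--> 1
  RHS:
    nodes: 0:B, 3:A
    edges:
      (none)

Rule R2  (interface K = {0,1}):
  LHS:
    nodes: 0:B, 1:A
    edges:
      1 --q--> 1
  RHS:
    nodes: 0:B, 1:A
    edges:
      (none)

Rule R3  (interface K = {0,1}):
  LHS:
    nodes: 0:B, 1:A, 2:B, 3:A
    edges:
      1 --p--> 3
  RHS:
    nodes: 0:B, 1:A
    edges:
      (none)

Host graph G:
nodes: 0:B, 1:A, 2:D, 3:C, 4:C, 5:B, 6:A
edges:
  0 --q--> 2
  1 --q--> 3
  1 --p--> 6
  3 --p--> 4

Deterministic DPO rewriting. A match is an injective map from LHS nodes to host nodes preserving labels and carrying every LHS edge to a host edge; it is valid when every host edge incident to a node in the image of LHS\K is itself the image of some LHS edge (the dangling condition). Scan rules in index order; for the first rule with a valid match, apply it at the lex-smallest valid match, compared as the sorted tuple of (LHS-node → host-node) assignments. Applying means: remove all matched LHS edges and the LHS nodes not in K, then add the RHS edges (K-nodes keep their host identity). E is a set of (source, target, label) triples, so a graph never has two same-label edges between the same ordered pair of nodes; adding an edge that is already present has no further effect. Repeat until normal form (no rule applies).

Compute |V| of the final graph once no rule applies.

initial: |V|=7 |E|=4  E = 0-q->2 1-q->3 1-p->6 3-p->4
step 1: apply R1 at {0↦0, 1↦3, 2↦4, 3↦1}  → |V|=5 |E|=2  E = 0-q->2 1-p->6
step 2: apply R3 at {0↦0, 1↦1, 2↦5, 3↦6}  → |V|=3 |E|=1  E = 0-q->2
halt: no rule applies after step 2
NF nodes: {0:B, 1:A, 2:D}

Answer: 3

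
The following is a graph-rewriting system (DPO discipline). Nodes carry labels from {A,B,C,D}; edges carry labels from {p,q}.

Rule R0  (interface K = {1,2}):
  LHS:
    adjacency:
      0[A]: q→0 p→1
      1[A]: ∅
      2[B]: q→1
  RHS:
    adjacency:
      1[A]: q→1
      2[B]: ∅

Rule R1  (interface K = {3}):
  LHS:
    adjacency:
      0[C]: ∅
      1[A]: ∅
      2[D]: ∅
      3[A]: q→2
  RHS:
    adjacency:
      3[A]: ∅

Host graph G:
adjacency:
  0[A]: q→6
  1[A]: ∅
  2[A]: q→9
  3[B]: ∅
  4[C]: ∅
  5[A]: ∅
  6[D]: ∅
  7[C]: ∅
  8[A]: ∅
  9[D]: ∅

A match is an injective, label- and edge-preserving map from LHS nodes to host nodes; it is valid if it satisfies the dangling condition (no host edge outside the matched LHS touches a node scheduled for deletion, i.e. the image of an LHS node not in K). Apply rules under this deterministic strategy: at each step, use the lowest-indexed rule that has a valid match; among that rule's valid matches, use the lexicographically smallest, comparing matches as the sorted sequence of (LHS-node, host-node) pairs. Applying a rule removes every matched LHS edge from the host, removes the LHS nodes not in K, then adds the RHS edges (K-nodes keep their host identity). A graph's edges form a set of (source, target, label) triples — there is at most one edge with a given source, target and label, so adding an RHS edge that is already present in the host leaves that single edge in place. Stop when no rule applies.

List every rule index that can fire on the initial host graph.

Answer: [R1]

Steps:
R0: no valid match — LHS pattern not found
R1: 12 valid matches — {0↦4, 1↦1, 2↦6, 3↦0}, {0↦4, 1↦1, 2↦9, 3↦2}, {0↦4, 1↦5, 2↦6, 3↦0} (+9 more)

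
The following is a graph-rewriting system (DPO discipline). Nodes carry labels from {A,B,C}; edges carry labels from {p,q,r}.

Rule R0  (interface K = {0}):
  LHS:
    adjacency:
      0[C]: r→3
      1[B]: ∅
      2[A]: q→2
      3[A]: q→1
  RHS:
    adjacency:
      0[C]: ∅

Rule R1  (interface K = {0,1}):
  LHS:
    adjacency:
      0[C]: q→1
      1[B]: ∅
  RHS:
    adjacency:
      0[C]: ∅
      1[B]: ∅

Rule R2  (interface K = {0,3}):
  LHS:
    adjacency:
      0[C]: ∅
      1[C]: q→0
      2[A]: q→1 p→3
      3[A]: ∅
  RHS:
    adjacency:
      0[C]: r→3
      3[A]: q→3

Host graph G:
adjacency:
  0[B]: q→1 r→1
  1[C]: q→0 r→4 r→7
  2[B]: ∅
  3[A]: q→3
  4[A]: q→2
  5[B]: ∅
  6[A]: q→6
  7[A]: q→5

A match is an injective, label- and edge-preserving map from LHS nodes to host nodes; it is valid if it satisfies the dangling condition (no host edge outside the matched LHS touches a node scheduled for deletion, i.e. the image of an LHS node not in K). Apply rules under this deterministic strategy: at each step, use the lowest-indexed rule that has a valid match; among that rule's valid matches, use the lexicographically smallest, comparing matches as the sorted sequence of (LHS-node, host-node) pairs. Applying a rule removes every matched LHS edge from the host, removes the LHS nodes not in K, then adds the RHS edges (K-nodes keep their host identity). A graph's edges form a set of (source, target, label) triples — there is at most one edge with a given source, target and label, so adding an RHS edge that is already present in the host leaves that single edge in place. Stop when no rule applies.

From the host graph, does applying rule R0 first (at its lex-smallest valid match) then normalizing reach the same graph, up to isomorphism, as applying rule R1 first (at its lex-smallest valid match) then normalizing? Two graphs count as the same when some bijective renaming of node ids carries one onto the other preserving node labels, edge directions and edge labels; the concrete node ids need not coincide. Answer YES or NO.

branch R0-first: apply at {0↦1, 1↦2, 2↦3, 3↦4} → |E|=6, then 2 more step(s) → NF |V|=2 |E|=2 V={0:B, 1:C} E=0-q->1 0-r->1
branch R1-first: apply at {0↦1, 1↦0} → |E|=8, then 2 more step(s) → NF |V|=2 |E|=2 V={0:B, 1:C} E=0-q->1 0-r->1
graphs isomorphic (equal up to label-preserving node renaming)

Answer: YES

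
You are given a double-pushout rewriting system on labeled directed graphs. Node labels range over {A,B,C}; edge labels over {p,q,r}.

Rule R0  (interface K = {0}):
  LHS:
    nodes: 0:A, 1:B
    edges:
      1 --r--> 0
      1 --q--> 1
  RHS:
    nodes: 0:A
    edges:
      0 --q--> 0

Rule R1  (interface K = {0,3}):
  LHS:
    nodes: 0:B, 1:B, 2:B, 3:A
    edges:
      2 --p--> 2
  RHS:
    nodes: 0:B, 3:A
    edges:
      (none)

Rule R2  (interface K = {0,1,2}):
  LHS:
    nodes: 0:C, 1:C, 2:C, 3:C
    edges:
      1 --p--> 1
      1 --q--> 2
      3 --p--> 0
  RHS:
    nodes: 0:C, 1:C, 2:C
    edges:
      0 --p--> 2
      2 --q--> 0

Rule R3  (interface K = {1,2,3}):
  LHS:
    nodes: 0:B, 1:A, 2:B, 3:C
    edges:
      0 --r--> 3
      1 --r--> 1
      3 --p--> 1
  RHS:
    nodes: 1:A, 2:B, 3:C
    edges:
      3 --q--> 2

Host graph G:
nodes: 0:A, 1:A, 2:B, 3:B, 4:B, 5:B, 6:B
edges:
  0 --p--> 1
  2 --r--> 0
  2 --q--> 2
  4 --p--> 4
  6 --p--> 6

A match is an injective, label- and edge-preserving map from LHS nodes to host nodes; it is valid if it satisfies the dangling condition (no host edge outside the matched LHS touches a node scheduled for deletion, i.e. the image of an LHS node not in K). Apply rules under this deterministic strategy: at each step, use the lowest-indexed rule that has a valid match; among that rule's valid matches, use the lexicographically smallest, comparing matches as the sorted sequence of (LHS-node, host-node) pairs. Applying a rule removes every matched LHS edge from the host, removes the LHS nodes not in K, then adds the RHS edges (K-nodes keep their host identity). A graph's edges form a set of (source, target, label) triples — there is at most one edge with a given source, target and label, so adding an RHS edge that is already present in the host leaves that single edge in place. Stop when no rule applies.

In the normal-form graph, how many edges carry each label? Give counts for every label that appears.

initial: |V|=7 |E|=5  E = 0-p->1 2-r->0 2-q->2 4-p->4 6-p->6
step 1: apply R0 at {0↦0, 1↦2}  → |V|=6 |E|=4  E = 0-q->0 0-p->1 4-p->4 6-p->6
step 2: apply R1 at {0↦3, 1↦5, 2↦4, 3↦0}  → |V|=4 |E|=3  E = 0-q->0 0-p->1 6-p->6
halt: no rule applies after step 2
NF edges: [(0, 0, 'q'), (0, 1, 'p'), (6, 6, 'p')]

Answer: p:2 q:1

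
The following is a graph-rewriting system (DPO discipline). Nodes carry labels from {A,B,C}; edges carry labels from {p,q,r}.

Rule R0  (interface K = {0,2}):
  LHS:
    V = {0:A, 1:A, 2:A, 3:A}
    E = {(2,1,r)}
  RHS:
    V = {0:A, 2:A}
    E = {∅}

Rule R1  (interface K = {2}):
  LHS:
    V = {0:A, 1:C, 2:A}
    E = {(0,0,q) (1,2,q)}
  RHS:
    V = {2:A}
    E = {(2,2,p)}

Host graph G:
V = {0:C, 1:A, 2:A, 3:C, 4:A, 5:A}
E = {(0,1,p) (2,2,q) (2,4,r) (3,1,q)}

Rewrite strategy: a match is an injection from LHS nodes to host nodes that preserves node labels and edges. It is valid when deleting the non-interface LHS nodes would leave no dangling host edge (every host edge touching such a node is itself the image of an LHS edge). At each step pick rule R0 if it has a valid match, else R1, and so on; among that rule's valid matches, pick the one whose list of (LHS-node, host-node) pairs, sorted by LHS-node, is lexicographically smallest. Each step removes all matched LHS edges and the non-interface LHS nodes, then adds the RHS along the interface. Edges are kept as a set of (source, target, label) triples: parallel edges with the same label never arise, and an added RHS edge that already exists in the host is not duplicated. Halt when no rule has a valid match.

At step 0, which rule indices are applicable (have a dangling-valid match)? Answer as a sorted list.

R0: 1 valid match — {0↦1, 1↦4, 2↦2, 3↦5}
R1: no valid match — 1 raw match, all fail dangling condition

Answer: [R0]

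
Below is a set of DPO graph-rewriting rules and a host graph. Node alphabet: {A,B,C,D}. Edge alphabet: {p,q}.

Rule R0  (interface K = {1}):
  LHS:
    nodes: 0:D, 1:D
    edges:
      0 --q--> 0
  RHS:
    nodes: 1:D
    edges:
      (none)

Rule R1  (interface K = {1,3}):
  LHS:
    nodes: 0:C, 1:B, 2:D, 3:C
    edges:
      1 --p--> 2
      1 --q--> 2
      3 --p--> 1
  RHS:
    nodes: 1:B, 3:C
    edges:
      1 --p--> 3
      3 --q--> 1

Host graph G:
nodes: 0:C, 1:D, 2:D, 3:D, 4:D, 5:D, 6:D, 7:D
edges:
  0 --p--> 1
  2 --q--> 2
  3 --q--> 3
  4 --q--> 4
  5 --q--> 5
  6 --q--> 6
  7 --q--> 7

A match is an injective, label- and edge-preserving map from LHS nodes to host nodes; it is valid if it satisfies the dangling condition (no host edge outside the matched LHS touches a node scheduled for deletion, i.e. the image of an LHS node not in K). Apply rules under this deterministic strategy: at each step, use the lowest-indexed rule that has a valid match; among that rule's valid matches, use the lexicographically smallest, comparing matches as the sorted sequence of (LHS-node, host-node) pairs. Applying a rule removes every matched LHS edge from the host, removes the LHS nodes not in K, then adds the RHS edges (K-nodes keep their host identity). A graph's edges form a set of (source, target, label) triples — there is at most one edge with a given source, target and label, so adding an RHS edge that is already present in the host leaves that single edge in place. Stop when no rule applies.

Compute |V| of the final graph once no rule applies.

Answer: 2

Steps:
start.  V:8 E:7  edges: 0-p->1 2-q->2 3-q->3 4-q->4 5-q->5 6-q->6 7-q->7
1. fire R0 via {0↦2, 1↦1}  →  V:7 E:6  edges: 0-p->1 3-q->3 4-q->4 5-q->5 6-q->6 7-q->7
2. fire R0 via {0↦3, 1↦1}  →  V:6 E:5  edges: 0-p->1 4-q->4 5-q->5 6-q->6 7-q->7
3. fire R0 via {0↦4, 1↦1}  →  V:5 E:4  edges: 0-p->1 5-q->5 6-q->6 7-q->7
4. fire R0 via {0↦5, 1↦1}  →  V:4 E:3  edges: 0-p->1 6-q->6 7-q->7
5. fire R0 via {0↦6, 1↦1}  →  V:3 E:2  edges: 0-p->1 7-q->7
6. fire R0 via {0↦7, 1↦1}  →  V:2 E:1  edges: 0-p->1
normal form: no rule applies after step 6
NF nodes: {0:C, 1:D}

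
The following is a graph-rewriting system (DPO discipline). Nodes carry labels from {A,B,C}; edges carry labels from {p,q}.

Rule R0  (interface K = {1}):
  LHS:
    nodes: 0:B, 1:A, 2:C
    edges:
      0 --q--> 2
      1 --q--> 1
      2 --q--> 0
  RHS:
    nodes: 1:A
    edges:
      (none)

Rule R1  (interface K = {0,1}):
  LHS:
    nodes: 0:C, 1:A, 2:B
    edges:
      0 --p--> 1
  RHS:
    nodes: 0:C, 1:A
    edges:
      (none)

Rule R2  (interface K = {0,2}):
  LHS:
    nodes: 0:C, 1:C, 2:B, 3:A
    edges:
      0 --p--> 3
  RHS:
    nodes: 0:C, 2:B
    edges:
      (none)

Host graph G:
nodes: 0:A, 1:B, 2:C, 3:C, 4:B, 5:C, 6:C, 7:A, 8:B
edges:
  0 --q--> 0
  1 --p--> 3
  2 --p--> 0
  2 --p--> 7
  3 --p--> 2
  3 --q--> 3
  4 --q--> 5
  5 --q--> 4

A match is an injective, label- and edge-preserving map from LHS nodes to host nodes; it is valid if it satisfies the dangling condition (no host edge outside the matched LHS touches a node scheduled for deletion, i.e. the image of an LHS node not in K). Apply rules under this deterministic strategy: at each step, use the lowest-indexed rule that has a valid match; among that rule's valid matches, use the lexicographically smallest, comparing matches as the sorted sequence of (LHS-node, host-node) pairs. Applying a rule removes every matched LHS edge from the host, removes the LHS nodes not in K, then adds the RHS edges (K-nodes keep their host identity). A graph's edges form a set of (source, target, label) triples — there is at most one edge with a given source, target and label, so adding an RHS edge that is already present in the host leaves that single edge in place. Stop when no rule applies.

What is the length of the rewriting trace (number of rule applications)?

Answer: 3

Derivation:
[0] host  ⇒  9 nodes, 8 edges  {0-q->0 1-p->3 2-p->0 2-p->7 3-p->2 3-q->3 4-q->5 5-q->4}
[1] R0 @ {0↦4, 1↦0, 2↦5}  ⇒  7 nodes, 5 edges  {1-p->3 2-p->0 2-p->7 3-p->2 3-q->3}
[2] R1 @ {0↦2, 1↦0, 2↦8}  ⇒  6 nodes, 4 edges  {1-p->3 2-p->7 3-p->2 3-q->3}
[3] R2 @ {0↦2, 1↦6, 2↦1, 3↦7}  ⇒  4 nodes, 3 edges  {1-p->3 3-p->2 3-q->3}
final graph: no rule applies after step 3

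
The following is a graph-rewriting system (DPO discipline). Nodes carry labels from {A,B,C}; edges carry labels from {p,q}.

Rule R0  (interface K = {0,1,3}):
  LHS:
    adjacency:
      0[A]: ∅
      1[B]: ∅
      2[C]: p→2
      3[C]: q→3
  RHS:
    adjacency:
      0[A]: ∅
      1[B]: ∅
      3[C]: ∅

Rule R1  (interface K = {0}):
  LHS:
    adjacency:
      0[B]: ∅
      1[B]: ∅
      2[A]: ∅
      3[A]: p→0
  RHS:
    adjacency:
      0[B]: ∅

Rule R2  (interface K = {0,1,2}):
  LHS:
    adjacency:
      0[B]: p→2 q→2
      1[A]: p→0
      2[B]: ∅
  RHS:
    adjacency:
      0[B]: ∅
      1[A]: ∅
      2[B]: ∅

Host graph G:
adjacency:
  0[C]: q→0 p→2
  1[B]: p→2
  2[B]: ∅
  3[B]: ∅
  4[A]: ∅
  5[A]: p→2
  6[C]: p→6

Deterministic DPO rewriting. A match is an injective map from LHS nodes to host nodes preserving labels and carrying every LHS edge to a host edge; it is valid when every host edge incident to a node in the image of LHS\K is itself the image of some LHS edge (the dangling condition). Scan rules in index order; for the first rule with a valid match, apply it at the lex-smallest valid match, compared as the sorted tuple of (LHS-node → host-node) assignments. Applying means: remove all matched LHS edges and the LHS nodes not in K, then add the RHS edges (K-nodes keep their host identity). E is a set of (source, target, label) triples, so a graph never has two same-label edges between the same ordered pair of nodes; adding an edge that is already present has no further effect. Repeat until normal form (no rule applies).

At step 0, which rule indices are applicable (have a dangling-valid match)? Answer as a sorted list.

R0: 6 valid matches — {0↦4, 1↦1, 2↦6, 3↦0}, {0↦4, 1↦2, 2↦6, 3↦0}, {0↦4, 1↦3, 2↦6, 3↦0} (+3 more)
R1: 1 valid match — {0↦2, 1↦3, 2↦4, 3↦5}
R2: no valid match — LHS pattern not found

Answer: [R0,R1]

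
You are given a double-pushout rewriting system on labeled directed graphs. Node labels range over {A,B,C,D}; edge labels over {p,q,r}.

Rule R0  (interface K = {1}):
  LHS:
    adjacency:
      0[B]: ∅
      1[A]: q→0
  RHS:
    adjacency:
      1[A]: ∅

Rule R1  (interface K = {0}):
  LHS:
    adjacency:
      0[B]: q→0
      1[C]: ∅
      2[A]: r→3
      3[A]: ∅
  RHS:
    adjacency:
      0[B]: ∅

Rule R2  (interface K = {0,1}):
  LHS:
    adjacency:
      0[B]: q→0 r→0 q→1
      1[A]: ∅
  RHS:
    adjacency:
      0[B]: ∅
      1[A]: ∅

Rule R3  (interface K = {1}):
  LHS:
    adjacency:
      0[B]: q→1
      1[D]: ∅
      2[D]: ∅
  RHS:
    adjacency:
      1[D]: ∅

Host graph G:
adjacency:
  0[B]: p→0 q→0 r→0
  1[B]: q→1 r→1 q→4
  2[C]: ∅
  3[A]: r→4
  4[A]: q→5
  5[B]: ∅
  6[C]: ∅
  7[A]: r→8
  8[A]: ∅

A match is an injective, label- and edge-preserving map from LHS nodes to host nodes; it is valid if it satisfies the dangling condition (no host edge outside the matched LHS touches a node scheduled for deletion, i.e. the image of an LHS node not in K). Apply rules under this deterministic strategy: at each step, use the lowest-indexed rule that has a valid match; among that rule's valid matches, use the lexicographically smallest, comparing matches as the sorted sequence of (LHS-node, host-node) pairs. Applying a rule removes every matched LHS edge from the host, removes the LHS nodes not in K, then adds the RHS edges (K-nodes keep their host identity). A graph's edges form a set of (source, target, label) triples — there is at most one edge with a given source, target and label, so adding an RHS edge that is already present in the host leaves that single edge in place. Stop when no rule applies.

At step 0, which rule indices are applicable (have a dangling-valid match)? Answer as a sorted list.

R0: 1 valid match — {0↦5, 1↦4}
R1: 4 valid matches — {0↦0, 1↦2, 2↦7, 3↦8}, {0↦0, 1↦6, 2↦7, 3↦8}, {0↦1, 1↦2, 2↦7, 3↦8} (+1 more)
R2: 1 valid match — {0↦1, 1↦4}
R3: no valid match — LHS pattern not found

Answer: [R0,R1,R2]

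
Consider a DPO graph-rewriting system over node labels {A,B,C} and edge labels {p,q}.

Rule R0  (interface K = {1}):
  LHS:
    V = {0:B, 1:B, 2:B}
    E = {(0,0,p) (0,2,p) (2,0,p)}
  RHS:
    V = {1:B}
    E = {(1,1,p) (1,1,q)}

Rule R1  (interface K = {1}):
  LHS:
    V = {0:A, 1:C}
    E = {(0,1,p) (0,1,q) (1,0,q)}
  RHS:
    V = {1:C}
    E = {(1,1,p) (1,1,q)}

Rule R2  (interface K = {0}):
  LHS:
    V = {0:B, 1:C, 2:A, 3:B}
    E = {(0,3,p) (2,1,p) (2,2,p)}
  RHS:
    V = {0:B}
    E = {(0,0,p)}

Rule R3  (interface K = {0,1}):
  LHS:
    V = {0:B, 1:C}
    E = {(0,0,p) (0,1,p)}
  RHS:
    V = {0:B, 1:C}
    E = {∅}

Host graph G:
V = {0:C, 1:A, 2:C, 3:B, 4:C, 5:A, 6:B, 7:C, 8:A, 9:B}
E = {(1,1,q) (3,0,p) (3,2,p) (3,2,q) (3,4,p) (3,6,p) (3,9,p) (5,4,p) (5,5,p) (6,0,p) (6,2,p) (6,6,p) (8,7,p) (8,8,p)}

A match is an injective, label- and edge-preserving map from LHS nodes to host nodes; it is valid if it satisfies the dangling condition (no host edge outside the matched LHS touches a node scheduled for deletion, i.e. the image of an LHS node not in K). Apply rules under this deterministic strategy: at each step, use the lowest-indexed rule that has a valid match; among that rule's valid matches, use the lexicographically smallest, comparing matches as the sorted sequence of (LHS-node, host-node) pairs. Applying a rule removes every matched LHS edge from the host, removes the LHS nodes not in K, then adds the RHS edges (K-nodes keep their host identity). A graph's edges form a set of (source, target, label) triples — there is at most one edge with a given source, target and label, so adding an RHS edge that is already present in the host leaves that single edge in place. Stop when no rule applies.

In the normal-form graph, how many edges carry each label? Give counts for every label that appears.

[0] host  ⇒  10 nodes, 14 edges  {1-q->1 3-p->0 3-p->2 3-q->2 3-p->4 3-p->6 3-p->9 5-p->4 5-p->5 6-p->0 6-p->2 6-p->6 8-p->7 8-p->8}
[1] R2 @ {0↦3, 1↦7, 2↦8, 3↦9}  ⇒  7 nodes, 12 edges  {1-q->1 3-p->0 3-p->2 3-q->2 3-p->3 3-p->4 3-p->6 5-p->4 5-p->5 6-p->0 6-p->2 6-p->6}
[2] R3 @ {0↦3, 1↦0}  ⇒  7 nodes, 10 edges  {1-q->1 3-p->2 3-q->2 3-p->4 3-p->6 5-p->4 5-p->5 6-p->0 6-p->2 6-p->6}
[3] R3 @ {0↦6, 1↦0}  ⇒  7 nodes, 8 edges  {1-q->1 3-p->2 3-q->2 3-p->4 3-p->6 5-p->4 5-p->5 6-p->2}
halt: no rule applies after step 3
NF edges: [(1, 1, 'q'), (3, 2, 'p'), (3, 2, 'q'), (3, 4, 'p'), (3, 6, 'p'), (5, 4, 'p'), (5, 5, 'p'), (6, 2, 'p')]

Answer: p:6 q:2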